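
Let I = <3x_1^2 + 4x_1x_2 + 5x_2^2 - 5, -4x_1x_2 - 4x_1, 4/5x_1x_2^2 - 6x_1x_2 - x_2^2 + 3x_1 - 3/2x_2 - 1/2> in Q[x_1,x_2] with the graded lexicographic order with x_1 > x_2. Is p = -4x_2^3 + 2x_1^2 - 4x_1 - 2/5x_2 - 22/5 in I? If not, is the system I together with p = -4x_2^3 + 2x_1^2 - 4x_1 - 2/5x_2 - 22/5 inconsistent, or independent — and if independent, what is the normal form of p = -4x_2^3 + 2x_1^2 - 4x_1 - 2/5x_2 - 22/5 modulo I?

-4x_2^3 + 2x_1^2 - 4x_1 - 2/5x_2 - 22/5 lies in I (it reduces to 0).

First compute the reduced Gröbner basis of I by Buchberger's algorithm.
f_1 = 3x_1^2 + 4x_1x_2 + 5x_2^2 - 5, LT = x_1^2.
f_2 = -4x_1x_2 - 4x_1, LT = x_1x_2.
f_3 = 4/5x_1x_2^2 - 6x_1x_2 - x_2^2 + 3x_1 - 3/2x_2 - 1/2, LT = x_1x_2^2.

S(f_1,f_2): lcm = x_1^2x_2. S = 4/3x_1x_2^2 + 5/3x_2^3 - x_1^2 - 5/3x_2.
  leading term x_1x_2^2: subtract (-1/3x_2)·f_2 from 4/3x_1x_2^2 + 5/3x_2^3 - x_1^2 - 5/3x_2 → 5/3x_2^3 - x_1^2 - 4/3x_1x_2 - 5/3x_2
  leading term x_2^3: no divisor's leading term divides it; move 5/3x_2^3 to the remainder.
  leading term x_1^2: subtract (-1/3)·f_1 from -x_1^2 - 4/3x_1x_2 - 5/3x_2 → 5/3x_2^2 - 5/3x_2 - 5/3
  leading term x_2^2: no divisor's leading term divides it; move 5/3x_2^2 to the remainder.
  leading term x_2: no divisor's leading term divides it; move -5/3x_2 to the remainder.
  leading term 1: no divisor's leading term divides it; move -5/3 to the remainder.
  remainder 5/3x_2^3 + 5/3x_2^2 - 5/3x_2 - 5/3 ≠ 0; add h_4 = 5/3x_2^3 + 5/3x_2^2 - 5/3x_2 - 5/3 to the basis.

S(f_1,f_3): lcm = x_1^2x_2^2. S = 4/3x_1x_2^3 + 5/3x_2^4 + 15/2x_1^2x_2 + 5/4x_1x_2^2 - 15/4x_1^2 + 15/8x_1x_2 - 5/3x_2^2 + 5/8x_1.
  leading term x_1x_2^3: subtract (-1/3x_2^2)·f_2 from 4/3x_1x_2^3 + 5/3x_2^4 + 15/2x_1^2x_2 + 5/4x_1x_2^2 - 15/4x_1^2 + 15/8x_1x_2 - 5/3x_2^2 + 5/8x_1 → 5/3x_2^4 + 15/2x_1^2x_2 - 1/12x_1x_2^2 - 15/4x_1^2 + 15/8x_1x_2 - 5/3x_2^2 + 5/8x_1
  leading term x_2^4: subtract (x_2)·h_4 from 5/3x_2^4 + 15/2x_1^2x_2 - 1/12x_1x_2^2 - 15/4x_1^2 + 15/8x_1x_2 - 5/3x_2^2 + 5/8x_1 → 15/2x_1^2x_2 - 1/12x_1x_2^2 - 5/3x_2^3 - 15/4x_1^2 + 15/8x_1x_2 + 5/8x_1 + 5/3x_2
  leading term x_1^2x_2: subtract (5/2x_2)·f_1 from 15/2x_1^2x_2 - 1/12x_1x_2^2 - 5/3x_2^3 - 15/4x_1^2 + 15/8x_1x_2 + 5/8x_1 + 5/3x_2 → -121/12x_1x_2^2 - 85/6x_2^3 - 15/4x_1^2 + 15/8x_1x_2 + 5/8x_1 + 85/6x_2
  leading term x_1x_2^2: subtract (121/48x_2)·f_2 from -121/12x_1x_2^2 - 85/6x_2^3 - 15/4x_1^2 + 15/8x_1x_2 + 5/8x_1 + 85/6x_2 → -85/6x_2^3 - 15/4x_1^2 + 287/24x_1x_2 + 5/8x_1 + 85/6x_2
  leading term x_2^3: subtract (-17/2)·h_4 from -85/6x_2^3 - 15/4x_1^2 + 287/24x_1x_2 + 5/8x_1 + 85/6x_2 → -15/4x_1^2 + 287/24x_1x_2 + 85/6x_2^2 + 5/8x_1 - 85/6
  leading term x_1^2: subtract (-5/4)·f_1 from -15/4x_1^2 + 287/24x_1x_2 + 85/6x_2^2 + 5/8x_1 - 85/6 → 407/24x_1x_2 + 245/12x_2^2 + 5/8x_1 - 245/12
  leading term x_1x_2: subtract (-407/96)·f_2 from 407/24x_1x_2 + 245/12x_2^2 + 5/8x_1 - 245/12 → 245/12x_2^2 - 49/3x_1 - 245/12
  leading term x_2^2: no divisor's leading term divides it; move 245/12x_2^2 to the remainder.
  leading term x_1: no divisor's leading term divides it; move -49/3x_1 to the remainder.
  leading term 1: no divisor's leading term divides it; move -245/12 to the remainder.
  remainder 245/12x_2^2 - 49/3x_1 - 245/12 ≠ 0; add h_5 = 245/12x_2^2 - 49/3x_1 - 245/12 to the basis.

S(f_2,f_3): lcm = x_1x_2^2. S = 17/2x_1x_2 + 5/4x_2^2 - 15/4x_1 + 15/8x_2 + 5/8.
  leading term x_1x_2: subtract (-17/8)·f_2 from 17/2x_1x_2 + 5/4x_2^2 - 15/4x_1 + 15/8x_2 + 5/8 → 5/4x_2^2 - 49/4x_1 + 15/8x_2 + 5/8
  leading term x_2^2: subtract (3/49)·h_5 from 5/4x_2^2 - 49/4x_1 + 15/8x_2 + 5/8 → -45/4x_1 + 15/8x_2 + 15/8
  leading term x_1: no divisor's leading term divides it; move -45/4x_1 to the remainder.
  leading term x_2: no divisor's leading term divides it; move 15/8x_2 to the remainder.
  leading term 1: no divisor's leading term divides it; move 15/8 to the remainder.
  remainder -45/4x_1 + 15/8x_2 + 15/8 ≠ 0; add h_6 = -45/4x_1 + 15/8x_2 + 15/8 to the basis.

S(f_3,h_4): lcm = x_1x_2^3. S = -17/2x_1x_2^2 - 5/4x_2^3 + 19/4x_1x_2 - 15/8x_2^2 + x_1 - 5/8x_2.
  leading term x_1x_2^2: subtract (17/8x_2)·f_2 from -17/2x_1x_2^2 - 5/4x_2^3 + 19/4x_1x_2 - 15/8x_2^2 + x_1 - 5/8x_2 → -5/4x_2^3 + 53/4x_1x_2 - 15/8x_2^2 + x_1 - 5/8x_2
  leading term x_2^3: subtract (-3/4)·h_4 from -5/4x_2^3 + 53/4x_1x_2 - 15/8x_2^2 + x_1 - 5/8x_2 → 53/4x_1x_2 - 5/8x_2^2 + x_1 - 15/8x_2 - 5/4
  leading term x_1x_2: subtract (-53/16)·f_2 from 53/4x_1x_2 - 5/8x_2^2 + x_1 - 15/8x_2 - 5/4 → -5/8x_2^2 - 49/4x_1 - 15/8x_2 - 5/4
  leading term x_2^2: subtract (-3/98)·h_5 from -5/8x_2^2 - 49/4x_1 - 15/8x_2 - 5/4 → -51/4x_1 - 15/8x_2 - 15/8
  leading term x_1: subtract (17/15)·h_6 from -51/4x_1 - 15/8x_2 - 15/8 → -4x_2 - 4
  leading term x_2: no divisor's leading term divides it; move -4x_2 to the remainder.
  leading term 1: no divisor's leading term divides it; move -4 to the remainder.
  remainder -4x_2 - 4 ≠ 0; add h_7 = -4x_2 - 4 to the basis.

The other S-polynomials (S(f_1,h_4), S(f_2,h_4), S(f_1,h_5), S(f_2,h_5), S(f_3,h_5), S(h_4,h_5), S(f_1,h_6), S(f_2,h_6), S(f_3,h_6), S(h_4,h_6), S(h_5,h_6), S(f_1,h_7), S(f_2,h_7), S(f_3,h_7), S(h_4,h_7), S(h_5,h_7), S(h_6,h_7)) all reduce to 0 modulo the current basis, so we have a Gröbner basis.
Inter-reduce: drop elements whose leading term is divisible by another's, tail-reduce, and make monic.
Reduced Gröbner basis: {x_1, x_2 + 1}.
Label its elements g_1 = x_1, g_2 = x_2 + 1.

Reduce p = -4x_2^3 + 2x_1^2 - 4x_1 - 2/5x_2 - 22/5 modulo G:
  leading term x_2^3: subtract (-4x_2^2)·g_2 from -4x_2^3 + 2x_1^2 - 4x_1 - 2/5x_2 - 22/5 → 2x_1^2 + 4x_2^2 - 4x_1 - 2/5x_2 - 22/5
  leading term x_1^2: subtract (2x_1)·g_1 from 2x_1^2 + 4x_2^2 - 4x_1 - 2/5x_2 - 22/5 → 4x_2^2 - 4x_1 - 2/5x_2 - 22/5
  leading term x_2^2: subtract (4x_2)·g_2 from 4x_2^2 - 4x_1 - 2/5x_2 - 22/5 → -4x_1 - 22/5x_2 - 22/5
  leading term x_1: subtract (-4)·g_1 from -4x_1 - 22/5x_2 - 22/5 → -22/5x_2 - 22/5
  leading term x_2: subtract (-22/5)·g_2 from -22/5x_2 - 22/5 → 0
  normal form = 0.
Since the normal form is 0, p ∈ I.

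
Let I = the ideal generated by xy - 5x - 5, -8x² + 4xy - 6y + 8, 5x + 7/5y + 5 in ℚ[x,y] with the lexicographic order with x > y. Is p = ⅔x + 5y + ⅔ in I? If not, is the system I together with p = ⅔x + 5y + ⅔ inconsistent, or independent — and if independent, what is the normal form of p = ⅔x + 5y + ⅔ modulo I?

⅔x + 5y + ⅔ lies in I (it reduces to 0).

First compute the reduced Gröbner basis of I by Buchberger's algorithm.
f_1 = xy - 5x - 5, LT = xy.
f_2 = -8x² + 4xy - 6y + 8, LT = x².
f_3 = 5x + 7/5y + 5, LT = x.

S(f_1,f_2): lcm = x²y. S = -5x² + ½xy² - 5x - ¾y² + y.
  reduce S modulo (f_1, f_2, f_3):
  remainder -¾y² + 173/20y ≠ 0; add h_4 = -¾y² + 173/20y to the basis.

S(f_1,f_3): lcm = xy. S = -5x - 7/25y² - y - 5.
  reduce S modulo (f_1, f_2, f_3, h_4):
  remainder -1061/375y ≠ 0; add h_5 = -1061/375y to the basis.

The other S-polynomials (S(f_2,f_3), S(f_1,h_4), S(f_2,h_4), S(f_3,h_4), S(f_1,h_5), S(f_2,h_5), S(f_3,h_5), S(h_4,h_5)) all reduce to 0 modulo the current basis, so we have a Gröbner basis.
Inter-reduce: drop elements whose leading term is divisible by another's, tail-reduce, and make monic.
Reduced Gröbner basis: {x + 1, y}.
Label its elements g_1 = x + 1, g_2 = y.

Reduce p = ⅔x + 5y + ⅔ modulo G:
  leading term x: subtract (⅔)·g_1 from ⅔x + 5y + ⅔ → 5y
  leading term y: subtract (5)·g_2 from 5y → 0
  normal form = 0.
Since the normal form is 0, p ∈ I.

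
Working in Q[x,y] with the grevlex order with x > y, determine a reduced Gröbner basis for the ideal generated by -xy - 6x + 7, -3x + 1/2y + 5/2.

f_1 = -xy - 6x + 7, LT = xy.
f_2 = -3x + 1/2y + 5/2, LT = x.

S(f_1,f_2): lcm = xy. S = 1/6y^2 + 6x + 5/6y - 7.
  leading term y^2: no divisor's leading term divides it; move 1/6y^2 to the remainder.
  leading term x: subtract (-2)·f_2 from 6x + 5/6y - 7 → 11/6y - 2
  leading term y: no divisor's leading term divides it; move 11/6y to the remainder.
  leading term 1: no divisor's leading term divides it; move -2 to the remainder.
  remainder 1/6y^2 + 11/6y - 2 ≠ 0; add g_3 = 1/6y^2 + 11/6y - 2 to the basis.

The other S-polynomials (S(f_1,g_3), S(f_2,g_3)) all reduce to 0 modulo the current basis, so we have a Gröbner basis.
Inter-reduce: drop elements whose leading term is divisible by another's, tail-reduce, and make monic.

G = {y^2 + 11y - 12, x - 1/6y - 5/6}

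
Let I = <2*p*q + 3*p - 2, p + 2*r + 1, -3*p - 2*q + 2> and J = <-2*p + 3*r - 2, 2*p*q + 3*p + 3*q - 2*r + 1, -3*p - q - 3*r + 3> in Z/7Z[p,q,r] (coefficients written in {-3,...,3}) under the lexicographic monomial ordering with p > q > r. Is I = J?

Since reduced Gröbner bases are canonical representatives of ideals under a given ordering, it suffices to compute and compare them.
Buchberger on the first generating set:
f_1 = 2*p*q + 3*p - 2, LT = p*q.
f_2 = p + 2*r + 1, LT = p.
f_3 = -3*p - 2*q + 2, LT = p.

S(f_1,f_2): lcm = p*q. S = -2*p - 2*q*r - q - 1.
  reduce S modulo (f_1, f_2, f_3):
  remainder -2*q*r - q - 3*r + 1 ≠ 0; add g_4 = -2*q*r - q - 3*r + 1 to the basis.

S(f_1,f_3): lcm = p*q. S = -2*p - 3*q**2 + 3*q - 1.
  reduce S modulo (f_1, f_2, f_3, g_4):
  remainder -3*q**2 + 3*q - 3*r + 1 ≠ 0; add g_5 = -3*q**2 + 3*q - 3*r + 1 to the basis.

S(f_2,f_3): lcm = p. S = -3*q + 2*r - 3.
  reduce S modulo (f_1, f_2, f_3, g_4, g_5):
  remainder -3*q + 2*r - 3 ≠ 0; add g_6 = -3*q + 2*r - 3 to the basis.

S(f_1,g_5): lcm = p*q**2. S = -p*q - p*r - 2*p - q.
  reduce S modulo (f_1, f_2, f_3, g_4, g_5, g_6):
  remainder 2*r**2 - r - 3 ≠ 0; add g_7 = 2*r**2 - r - 3 to the basis.

The other S-polynomials (S(f_1,g_4), S(f_2,g_4), S(f_3,g_4), S(f_2,g_5), S(f_3,g_5), S(g_4,g_5), S(f_1,g_6), S(f_2,g_6), S(f_3,g_6), S(g_4,g_6), S(g_5,g_6), S(f_1,g_7), S(f_2,g_7), S(f_3,g_7), S(g_4,g_7), S(g_5,g_7), S(g_6,g_7)) all reduce to 0 modulo the current basis, so we have a Gröbner basis.
Inter-reduce: drop elements whose leading term is divisible by another's, tail-reduce, and make monic.
Reduced Gröbner basis: {p + 2*r + 1, q - 3*r + 1, r**2 + 3*r + 2}.

Buchberger on the second generating set:
h_1 = -2*p + 3*r - 2, LT = p.
h_2 = 2*p*q + 3*p + 3*q - 2*r + 1, LT = p*q.
h_3 = -3*p - q - 3*r + 3, LT = p.

S(h_1,h_2): lcm = p*q. S = 2*p + 2*q*r + 3*q + r + 3.
  reduce S modulo (h_1, h_2, h_3):
  remainder 2*q*r + 3*q - 3*r + 1 ≠ 0; add k_4 = 2*q*r + 3*q - 3*r + 1 to the basis.

S(h_1,h_3): lcm = p. S = 2*q + r + 2.
  reduce S modulo (h_1, h_2, h_3, k_4):
  remainder 2*q + r + 2 ≠ 0; add k_5 = 2*q + r + 2 to the basis.

S(h_2,k_5): lcm = p*q. S = 3*p*r - 3*p - 2*q - r - 3.
  reduce S modulo (h_1, h_2, h_3, k_4, k_5):
  remainder r**2 + 3*r + 2 ≠ 0; add k_6 = r**2 + 3*r + 2 to the basis.

The other S-polynomials (S(h_2,h_3), S(h_1,k_4), S(h_2,k_4), S(h_3,k_4), S(h_1,k_5), S(h_3,k_5), S(k_4,k_5), S(h_1,k_6), S(h_2,k_6), S(h_3,k_6), S(k_4,k_6), S(k_5,k_6)) all reduce to 0 modulo the current basis, so we have a Gröbner basis.
Inter-reduce: drop elements whose leading term is divisible by another's, tail-reduce, and make monic.
Reduced Gröbner basis: {p + 2*r + 1, q - 3*r + 1, r**2 + 3*r + 2}.

Same reduced basis, so the two generating sets span the same ideal.

Yes, the ideals are equal.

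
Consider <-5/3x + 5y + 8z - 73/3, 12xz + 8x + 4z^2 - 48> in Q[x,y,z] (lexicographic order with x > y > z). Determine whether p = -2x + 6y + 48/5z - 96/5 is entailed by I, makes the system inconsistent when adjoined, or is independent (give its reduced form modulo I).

First compute the reduced Gröbner basis of I by Buchberger's algorithm.
f_1 = -5/3x + 5y + 8z - 73/3, LT = x.
f_2 = 12xz + 8x + 4z^2 - 48, LT = xz.

S(f_1,f_2): lcm = xz. S = -2/3x - 3yz - 77/15z^2 + 73/5z + 4.
  leading term x: subtract (2/5)·f_1 from -2/3x - 3yz - 77/15z^2 + 73/5z + 4 → -3yz - 2y - 77/15z^2 + 57/5z + 206/15
  leading term yz: no divisor's leading term divides it; move -3yz to the remainder.
  leading term y: no divisor's leading term divides it; move -2y to the remainder.
  leading term z^2: no divisor's leading term divides it; move -77/15z^2 to the remainder.
  leading term z: no divisor's leading term divides it; move 57/5z to the remainder.
  leading term 1: no divisor's leading term divides it; move 206/15 to the remainder.
  remainder -3yz - 2y - 77/15z^2 + 57/5z + 206/15 ≠ 0; add h_3 = -3yz - 2y - 77/15z^2 + 57/5z + 206/15 to the basis.

The other S-polynomials (S(f_1,h_3), S(f_2,h_3)) all reduce to 0 modulo the current basis, so we have a Gröbner basis.
Inter-reduce: drop elements whose leading term is divisible by another's, tail-reduce, and make monic.
Reduced Gröbner basis: {x - 3y - 24/5z + 73/5, yz + 2/3y + 77/45z^2 - 19/5z - 206/45}.
Label its elements g_1 = x - 3y - 24/5z + 73/5, g_2 = yz + 2/3y + 77/45z^2 - 19/5z - 206/45.

Reduce p = -2x + 6y + 48/5z - 96/5 modulo G:
  leading term x: subtract (-2)·g_1 from -2x + 6y + 48/5z - 96/5 → 10
  leading term 1: no divisor's leading term divides it; move 10 to the remainder.
  normal form = 10.
The normal form is nonzero, so p ∉ I. Since p minus its normal form lies in I, I + (p) = I + (r) where r = 10; decide whether this ideal is the whole ring.
Here r = 10 is a nonzero constant, hence a unit: 1 ∈ I + (p), the Gröbner basis of I + (p) is {1}, and the enlarged system has no common solution — adjoining p is inconsistent.

Ideal membership is decidable via reduction modulo a Gröbner basis.

Adjoining -2x + 6y + 48/5z - 96/5 makes the ideal the whole ring: the system is inconsistent.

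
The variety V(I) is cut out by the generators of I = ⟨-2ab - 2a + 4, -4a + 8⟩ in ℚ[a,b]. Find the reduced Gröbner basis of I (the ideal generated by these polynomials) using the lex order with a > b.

G = {a - 2, b}

f_1 = -2ab - 2a + 4, LT = ab.
f_2 = -4a + 8, LT = a.

S(f_1,f_2): lcm = ab. S = a + 2b - 2.
  leading term a: subtract (-¼)·f_2 from a + 2b - 2 → 2b
  leading term b: no divisor's leading term divides it; move 2b to the remainder.
  remainder 2b ≠ 0; add g_3 = 2b to the basis.

The other S-polynomials (S(f_1,g_3), S(f_2,g_3)) all reduce to 0 modulo the current basis, so we have a Gröbner basis.
Inter-reduce: drop elements whose leading term is divisible by another's, tail-reduce, and make monic.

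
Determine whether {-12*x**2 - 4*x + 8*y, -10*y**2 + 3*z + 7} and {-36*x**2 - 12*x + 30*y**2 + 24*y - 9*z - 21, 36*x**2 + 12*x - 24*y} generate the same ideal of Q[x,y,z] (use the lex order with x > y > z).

For a fixed monomial order, each ideal has a unique reduced Gröbner basis; comparing bases decides equality.
Buchberger on the first generating set:
f_1 = -12*x**2 - 4*x + 8*y, LT = x**2.
f_2 = -10*y**2 + 3*z + 7, LT = y**2.

The S-polynomials (S(f_1,f_2)) all reduce to 0 modulo the current basis, so we have a Gröbner basis.
Inter-reduce: drop elements whose leading term is divisible by another's, tail-reduce, and make monic.
Reduced Gröbner basis: {x**2 + 1/3*x - 2/3*y, y**2 - 3/10*z - 7/10}.

Buchberger on the second generating set:
h_1 = -36*x**2 - 12*x + 30*y**2 + 24*y - 9*z - 21, LT = x**2.
h_2 = 36*x**2 + 12*x - 24*y, LT = x**2.

S(h_1,h_2): lcm = x**2. S = -5/6*y**2 + 1/4*z + 7/12.
  reduce S modulo (h_1, h_2):
  remainder -5/6*y**2 + 1/4*z + 7/12 ≠ 0; add k_3 = -5/6*y**2 + 1/4*z + 7/12 to the basis.

The other S-polynomials (S(h_1,k_3), S(h_2,k_3)) all reduce to 0 modulo the current basis, so we have a Gröbner basis.
Inter-reduce: drop elements whose leading term is divisible by another's, tail-reduce, and make monic.
Reduced Gröbner basis: {x**2 + 1/3*x - 2/3*y, y**2 - 3/10*z - 7/10}.

These coincide, so the ideals are equal.

Yes, the ideals are equal.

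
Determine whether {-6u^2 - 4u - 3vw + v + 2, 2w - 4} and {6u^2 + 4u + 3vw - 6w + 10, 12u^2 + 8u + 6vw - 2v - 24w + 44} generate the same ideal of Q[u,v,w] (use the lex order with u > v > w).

No, the ideals differ.

Equality of ideals is decidable: compute both reduced Gröbner bases (unique for the ordering) and check whether they agree.
Buchberger on the first generating set:
f_1 = -6u^2 - 4u - 3vw + v + 2, LT = u^2.
f_2 = 2w - 4, LT = w.

The S-polynomials (S(f_1,f_2)) all reduce to 0 modulo the current basis, so we have a Gröbner basis.
Inter-reduce: drop elements whose leading term is divisible by another's, tail-reduce, and make monic.
Reduced Gröbner basis: {u^2 + 2/3u + 5/6v - 1/3, w - 2}.

Buchberger on the second generating set:
h_1 = 6u^2 + 4u + 3vw - 6w + 10, LT = u^2.
h_2 = 12u^2 + 8u + 6vw - 2v - 24w + 44, LT = u^2.

S(h_1,h_2): lcm = u^2. S = 1/6v + w - 2.
  reduce S modulo (h_1, h_2):
  remainder 1/6v + w - 2 ≠ 0; add k_3 = 1/6v + w - 2 to the basis.

The other S-polynomials (S(h_1,k_3), S(h_2,k_3)) all reduce to 0 modulo the current basis, so we have a Gröbner basis.
Inter-reduce: drop elements whose leading term is divisible by another's, tail-reduce, and make monic.
Reduced Gröbner basis: {u^2 + 2/3u - 3w^2 + 5w + 5/3, v + 6w - 12}.

Since the reduced bases disagree, the two ideals are not the same.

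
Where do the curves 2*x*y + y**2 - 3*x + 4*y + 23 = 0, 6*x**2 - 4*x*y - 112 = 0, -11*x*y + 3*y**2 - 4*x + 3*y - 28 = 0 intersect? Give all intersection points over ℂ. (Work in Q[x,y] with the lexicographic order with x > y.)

{(4, -1)}

Compute a lex Gröbner basis by Buchberger's algorithm.
f_1 = 2*x*y - 3*x + y**2 + 4*y + 23, LT = x*y.
f_2 = 6*x**2 - 4*x*y - 112, LT = x**2.
f_3 = -11*x*y - 4*x + 3*y**2 + 3*y - 28, LT = x*y.

S(f_1,f_2): lcm = x**2*y. S = -3/2*x**2 + 7/6*x*y**2 + 2*x*y + 23/2*x + 56/3*y.
  leading term x**2: subtract (-1/4)·f_2 from -3/2*x**2 + 7/6*x*y**2 + 2*x*y + 23/2*x + 56/3*y → 7/6*x*y**2 + x*y + 23/2*x + 56/3*y - 28
  leading term x*y**2: subtract (7/12*y)·f_1 from 7/6*x*y**2 + x*y + 23/2*x + 56/3*y - 28 → 11/4*x*y + 23/2*x - 7/12*y**3 - 7/3*y**2 + 21/4*y - 28
  leading term x*y: subtract (11/8)·f_1 from 11/4*x*y + 23/2*x - 7/12*y**3 - 7/3*y**2 + 21/4*y - 28 → 125/8*x - 7/12*y**3 - 89/24*y**2 - 1/4*y - 477/8
  leading term x: no divisor's leading term divides it; move 125/8*x to the remainder.
  leading term y**3: no divisor's leading term divides it; move -7/12*y**3 to the remainder.
  leading term y**2: no divisor's leading term divides it; move -89/24*y**2 to the remainder.
  leading term y: no divisor's leading term divides it; move -1/4*y to the remainder.
  leading term 1: no divisor's leading term divides it; move -477/8 to the remainder.
  remainder 125/8*x - 7/12*y**3 - 89/24*y**2 - 1/4*y - 477/8 ≠ 0; add h_4 = 125/8*x - 7/12*y**3 - 89/24*y**2 - 1/4*y - 477/8 to the basis.

S(f_1,f_3): lcm = x*y. S = -41/22*x + 17/22*y**2 + 25/11*y + 197/22.
  leading term x: subtract (-164/1375)·h_4 from -41/22*x + 17/22*y**2 + 25/11*y + 197/22 → -287/4125*y**3 + 1363/4125*y**2 + 3084/1375*y + 2534/1375
  leading term y**3: no divisor's leading term divides it; move -287/4125*y**3 to the remainder.
  leading term y**2: no divisor's leading term divides it; move 1363/4125*y**2 to the remainder.
  leading term y: no divisor's leading term divides it; move 3084/1375*y to the remainder.
  leading term 1: no divisor's leading term divides it; move 2534/1375 to the remainder.
  remainder -287/4125*y**3 + 1363/4125*y**2 + 3084/1375*y + 2534/1375 ≠ 0; add h_5 = -287/4125*y**3 + 1363/4125*y**2 + 3084/1375*y + 2534/1375 to the basis.

S(f_2,f_3): lcm = x**2*y. S = -4/11*x**2 - 13/33*x*y**2 + 3/11*x*y - 28/11*x - 56/3*y.
  leading term x**2: subtract (-2/33)·f_2 from -4/11*x**2 - 13/33*x*y**2 + 3/11*x*y - 28/11*x - 56/3*y → -13/33*x*y**2 + 1/33*x*y - 28/11*x - 56/3*y - 224/33
  leading term x*y**2: subtract (-13/66*y)·f_1 from -13/33*x*y**2 + 1/33*x*y - 28/11*x - 56/3*y - 224/33 → -37/66*x*y - 28/11*x + 13/66*y**3 + 26/33*y**2 - 311/22*y - 224/33
  leading term x*y: subtract (-37/132)·f_1 from -37/66*x*y - 28/11*x + 13/66*y**3 + 26/33*y**2 - 311/22*y - 224/33 → -149/44*x + 13/66*y**3 + 47/44*y**2 - 859/66*y - 15/44
  leading term x: subtract (-298/1375)·h_4 from -149/44*x + 13/66*y**3 + 47/44*y**2 - 859/66*y - 15/44 → 97/1375*y**3 + 1091/4125*y**2 - 4901/375*y - 18237/1375
  leading term y**3: subtract (-291/287)·h_5 from 97/1375*y**3 + 1091/4125*y**2 - 4901/375*y - 18237/1375 → 5678/9471*y**2 - 102241/9471*y - 5139/451
  leading term y**2: no divisor's leading term divides it; move 5678/9471*y**2 to the remainder.
  leading term y: no divisor's leading term divides it; move -102241/9471*y to the remainder.
  leading term 1: no divisor's leading term divides it; move -5139/451 to the remainder.
  remainder 5678/9471*y**2 - 102241/9471*y - 5139/451 ≠ 0; add h_6 = 5678/9471*y**2 - 102241/9471*y - 5139/451 to the basis.

S(f_1,h_4): lcm = x*y. S = -3/2*x + 14/375*y**4 + 89/375*y**3 + 129/250*y**2 + 727/125*y + 23/2.
  leading term x: subtract (-12/125)·h_4 from -3/2*x + 14/375*y**4 + 89/375*y**3 + 129/250*y**2 + 727/125*y + 23/2 → 14/375*y**4 + 68/375*y**3 + 4/25*y**2 + 724/125*y + 722/125
  leading term y**4: subtract (-22/41*y)·h_5 from 14/375*y**4 + 68/375*y**3 + 4/25*y**2 + 724/125*y + 722/125 → 1838/5125*y**3 + 6988/5125*y**2 + 34752/5125*y + 722/125
  leading term y**3: subtract (-60654/11767)·h_5 from 1838/5125*y**3 + 6988/5125*y**2 + 34752/5125*y + 722/125 → 36086/11767*y**2 + 215832/11767*y + 25678/1681
  leading term y**2: subtract (595419/116399)·h_6 from 36086/11767*y**2 + 215832/11767*y + 25678/1681 → 8562653/116399*y + 8562653/116399
  leading term y: no divisor's leading term divides it; move 8562653/116399*y to the remainder.
  leading term 1: no divisor's leading term divides it; move 8562653/116399 to the remainder.
  remainder 8562653/116399*y + 8562653/116399 ≠ 0; add h_7 = 8562653/116399*y + 8562653/116399 to the basis.

The other S-polynomials (S(f_2,h_4), S(f_3,h_4), S(f_1,h_5), S(f_2,h_5), S(f_3,h_5), S(h_4,h_5), S(f_1,h_6), S(f_2,h_6), S(f_3,h_6), S(h_4,h_6), S(h_5,h_6), S(f_1,h_7), S(f_2,h_7), S(f_3,h_7), S(h_4,h_7), S(h_5,h_7), S(h_6,h_7)) all reduce to 0 modulo the current basis, so we have a Gröbner basis.
Inter-reduce: drop elements whose leading term is divisible by another's, tail-reduce, and make monic.
Reduced Gröbner basis: {x - 4, y + 1}.

The lex basis is triangular: the last element involves only y. Solving y + 1 = 0 gives y ∈ {-1}; substituting each value into the earlier elements determines the remaining variables.
  y = -1: the earlier basis element becomes x - 4 = 0, giving x = 4 — point (4, -1).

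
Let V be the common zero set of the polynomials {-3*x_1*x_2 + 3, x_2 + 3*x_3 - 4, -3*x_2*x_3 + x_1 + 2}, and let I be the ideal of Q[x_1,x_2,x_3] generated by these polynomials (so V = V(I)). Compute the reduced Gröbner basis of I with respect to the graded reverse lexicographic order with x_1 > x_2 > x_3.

G = {x_1**2 + 2*x_1 - 3*x_3, x_1*x_3 - 4/3*x_1 + 1/3, x_3**2 + 1/9*x_1 - 4/3*x_3 + 2/9, x_2 + 3*x_3 - 4}

f_1 = -3*x_1*x_2 + 3, LT = x_1*x_2.
f_2 = x_2 + 3*x_3 - 4, LT = x_2.
f_3 = -3*x_2*x_3 + x_1 + 2, LT = x_2*x_3.

S(f_1,f_2): lcm = x_1*x_2. S = -3*x_1*x_3 + 4*x_1 - 1.
  leading term x_1*x_3: no divisor's leading term divides it; move -3*x_1*x_3 to the remainder.
  leading term x_1: no divisor's leading term divides it; move 4*x_1 to the remainder.
  leading term 1: no divisor's leading term divides it; move -1 to the remainder.
  remainder -3*x_1*x_3 + 4*x_1 - 1 ≠ 0; add g_4 = -3*x_1*x_3 + 4*x_1 - 1 to the basis.

S(f_1,f_3): lcm = x_1*x_2*x_3. S = 1/3*x_1**2 + 2/3*x_1 - x_3.
  leading term x_1**2: no divisor's leading term divides it; move 1/3*x_1**2 to the remainder.
  leading term x_1: no divisor's leading term divides it; move 2/3*x_1 to the remainder.
  leading term x_3: no divisor's leading term divides it; move -x_3 to the remainder.
  remainder 1/3*x_1**2 + 2/3*x_1 - x_3 ≠ 0; add g_5 = 1/3*x_1**2 + 2/3*x_1 - x_3 to the basis.

S(f_2,f_3): lcm = x_2*x_3. S = 3*x_3**2 + 1/3*x_1 - 4*x_3 + 2/3.
  leading term x_3**2: no divisor's leading term divides it; move 3*x_3**2 to the remainder.
  leading term x_1: no divisor's leading term divides it; move 1/3*x_1 to the remainder.
  leading term x_3: no divisor's leading term divides it; move -4*x_3 to the remainder.
  leading term 1: no divisor's leading term divides it; move 2/3 to the remainder.
  remainder 3*x_3**2 + 1/3*x_1 - 4*x_3 + 2/3 ≠ 0; add g_6 = 3*x_3**2 + 1/3*x_1 - 4*x_3 + 2/3 to the basis.

The other S-polynomials (S(f_1,g_4), S(f_2,g_4), S(f_3,g_4), S(f_1,g_5), S(f_2,g_5), S(f_3,g_5), S(g_4,g_5), S(f_1,g_6), S(f_2,g_6), S(f_3,g_6), S(g_4,g_6), S(g_5,g_6)) all reduce to 0 modulo the current basis, so we have a Gröbner basis.
Inter-reduce: drop elements whose leading term is divisible by another's, tail-reduce, and make monic.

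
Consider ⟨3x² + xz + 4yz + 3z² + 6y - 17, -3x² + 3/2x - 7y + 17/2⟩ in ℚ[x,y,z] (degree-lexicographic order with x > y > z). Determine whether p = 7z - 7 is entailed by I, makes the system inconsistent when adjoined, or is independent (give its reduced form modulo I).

First compute the reduced Gröbner basis of I by Buchberger's algorithm.
f_1 = 3x² + xz + 4yz + 3z² + 6y - 17, LT = x².
f_2 = -3x² + 3/2x - 7y + 17/2, LT = x².

S(f_1,f_2): lcm = x². S = ⅓xz + 4/3yz + z² + ½x - ⅓y - 17/6.
  reduce S modulo (f_1, f_2):
  remainder ⅓xz + 4/3yz + z² + ½x - ⅓y - 17/6 ≠ 0; add h_3 = ⅓xz + 4/3yz + z² + ½x - ⅓y - 17/6 to the basis.

S(f_1,h_3): lcm = x²z. S = -4xyz - 8/3xz² + 4/3yz² + z³ - 3/2x² + xy + 2yz + 17/2x - 17/3z.
  reduce S modulo (f_1, f_2, h_3):
  remainder 16y²z + 24yz² + 9z³ + 7xy - 4y² - 50/3yz - 12z² + 7/4x - 53/2y - 85/3z + 119/4 ≠ 0; add h_4 = 16y²z + 24yz² + 9z³ + 7xy - 4y² - 50/3yz - 12z² + 7/4x - 53/2y - 85/3z + 119/4 to the basis.

The other S-polynomials (S(f_2,h_3), S(f_1,h_4), S(f_2,h_4), S(h_3,h_4)) all reduce to 0 modulo the current basis, so we have a Gröbner basis.
Inter-reduce: drop elements whose leading term is divisible by another's, tail-reduce, and make monic.
Reduced Gröbner basis: {y²z + 3/2yz² + 9/16z³ + 7/16xy - ¼y² - 25/24yz - ¾z² + 7/64x - 53/32y - 85/48z + 119/64, x² - ½x + 7/3y - 17/6, xz + 4yz + 3z² + 3/2x - y - 17/2}.
Label its elements g_1 = y²z + 3/2yz² + 9/16z³ + 7/16xy - ¼y² - 25/24yz - ¾z² + 7/64x - 53/32y - 85/48z + 119/64, g_2 = x² - ½x + 7/3y - 17/6, g_3 = xz + 4yz + 3z² + 3/2x - y - 17/2.

Reduce p = 7z - 7 modulo G:
  leading term z: no divisor's leading term divides it; move 7z to the remainder.
  leading term 1: no divisor's leading term divides it; move -7 to the remainder.
  normal form = 7z - 7.
The normal form is nonzero, so p ∉ I. Since p minus its normal form lies in I, I + (p) = I + (r) where r = 7z - 7; decide whether this ideal is the whole ring.
Run Buchberger on G together with r (pairs among the g_i already reduce to 0 since G is a Gröbner basis):
g_1 = y²z + 3/2yz² + 9/16z³ + 7/16xy - ¼y² - 25/24yz - ¾z² + 7/64x - 53/32y - 85/48z + 119/64, LT = y²z.
g_2 = x² - ½x + 7/3y - 17/6, LT = x².
g_3 = xz + 4yz + 3z² + 3/2x - y - 17/2, LT = xz.
r = 7z - 7, LT = z.

S(g_1,r): lcm = y²z. S = 3/2yz² + 9/16z³ + 7/16xy + ¾y² - 25/24yz - ¾z² + 7/64x - 53/32y - 85/48z + 119/64.
  reduce S modulo (g_1, g_2, g_3, r):
  remainder 7/16xy + ¾y² + 7/64x - 115/96y - 19/192 ≠ 0; add m_5 = 7/16xy + ¾y² + 7/64x - 115/96y - 19/192 to the basis.

S(g_3,r): lcm = xz. S = 4yz + 3z² + 5/2x - y - 17/2.
  reduce S modulo (g_1, g_2, g_3, r, m_5):
  remainder 5/2x + 3y - 11/2 ≠ 0; add m_6 = 5/2x + 3y - 11/2 to the basis.

S(g_1,m_5): lcm = xy²z. S = 3/2xyz² + 9/16xz³ - 12/7y³z + 7/16x²y - ¼xy² - 31/24xyz - ¾xz² + 115/42y²z + 7/64x² - 53/32xy - 85/48xz + 19/84yz + 119/64x.
  reduce S modulo (g_1, g_2, g_3, r, m_5, m_6):
  remainder -9/7y³ + 785/336y² - 101/84y + 17/112 ≠ 0; add m_7 = -9/7y³ + 785/336y² - 101/84y + 17/112 to the basis.

S(g_2,m_5): lcm = x²y. S = -12/7xy² - ¼x² + 47/21xy + 7/3y² + 19/84x - 17/6y.
  reduce S modulo (g_1, g_2, g_3, r, m_5, m_6, m_7):
  remainder -78/49y² + 1144/441y - 442/441 ≠ 0; add m_8 = -78/49y² + 1144/441y - 442/441 to the basis.

The other S-polynomials (S(g_1,g_2), S(g_1,g_3), S(g_2,g_3), S(g_2,r), S(g_3,m_5), S(r,m_5), S(g_1,m_6), S(g_2,m_6), S(g_3,m_6), S(r,m_6), S(m_5,m_6), S(g_1,m_7), S(g_2,m_7), S(g_3,m_7), S(r,m_7), S(m_5,m_7), S(m_6,m_7), S(g_1,m_8), S(g_2,m_8), S(g_3,m_8), S(r,m_8), S(m_5,m_8), S(m_6,m_8), S(m_7,m_8)) all reduce to 0 modulo the current basis, so we have a Gröbner basis.
Inter-reduce: drop elements whose leading term is divisible by another's, tail-reduce, and make monic.
Reduced Gröbner basis: {y² - 44/27y + 17/27, x + 6/5y - 11/5, z - 1}.
The reduced Gröbner basis of I + (p) is {y² - 44/27y + 17/27, x + 6/5y - 11/5, z - 1} ≠ {1}, a proper ideal, so the enlarged system stays consistent: p is independent of I, with normal form 7z - 7.

7z - 7 is independent of I; its normal form modulo I is 7z - 7.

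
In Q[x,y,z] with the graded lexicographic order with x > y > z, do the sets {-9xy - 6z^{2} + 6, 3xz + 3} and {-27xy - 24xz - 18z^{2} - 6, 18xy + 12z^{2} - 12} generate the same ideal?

For a fixed monomial order, each ideal has a unique reduced Gröbner basis; comparing bases decides equality.
Buchberger on the first generating set:
f_1 = -9xy - 6z^{2} + 6, LT = xy.
f_2 = 3xz + 3, LT = xz.

S(f_1,f_2): lcm = xyz. S = \tfrac{2}{3}z^{3} - y - \tfrac{2}{3}z.
  leading term z^{3}: no divisor's leading term divides it; move \tfrac{2}{3}z^{3} to the remainder.
  leading term y: no divisor's leading term divides it; move -y to the remainder.
  leading term z: no divisor's leading term divides it; move -\tfrac{2}{3}z to the remainder.
  remainder \tfrac{2}{3}z^{3} - y - \tfrac{2}{3}z ≠ 0; add g_3 = \tfrac{2}{3}z^{3} - y - \tfrac{2}{3}z to the basis.

The other S-polynomials (S(f_1,g_3), S(f_2,g_3)) all reduce to 0 modulo the current basis, so we have a Gröbner basis.
Inter-reduce: drop elements whose leading term is divisible by another's, tail-reduce, and make monic.
Reduced Gröbner basis: {z^{3} - \tfrac{3}{2}y - z, xy + \tfrac{2}{3}z^{2} - \tfrac{2}{3}, xz + 1}.

Buchberger on the second generating set:
h_1 = -27xy - 24xz - 18z^{2} - 6, LT = xy.
h_2 = 18xy + 12z^{2} - 12, LT = xy.

S(h_1,h_2): lcm = xy. S = \tfrac{8}{9}xz + \tfrac{8}{9}.
  leading term xz: no divisor's leading term divides it; move \tfrac{8}{9}xz to the remainder.
  leading term 1: no divisor's leading term divides it; move \tfrac{8}{9} to the remainder.
  remainder \tfrac{8}{9}xz + \tfrac{8}{9} ≠ 0; add k_3 = \tfrac{8}{9}xz + \tfrac{8}{9} to the basis.

S(h_1,k_3): lcm = xyz. S = \tfrac{8}{9}xz^{2} + \tfrac{2}{3}z^{3} - y + \tfrac{2}{9}z.
  leading term xz^{2}: subtract (z)·k_3 from \tfrac{8}{9}xz^{2} + \tfrac{2}{3}z^{3} - y + \tfrac{2}{9}z → \tfrac{2}{3}z^{3} - y - \tfrac{2}{3}z
  leading term z^{3}: no divisor's leading term divides it; move \tfrac{2}{3}z^{3} to the remainder.
  leading term y: no divisor's leading term divides it; move -y to the remainder.
  leading term z: no divisor's leading term divides it; move -\tfrac{2}{3}z to the remainder.
  remainder \tfrac{2}{3}z^{3} - y - \tfrac{2}{3}z ≠ 0; add k_4 = \tfrac{2}{3}z^{3} - y - \tfrac{2}{3}z to the basis.

The other S-polynomials (S(h_2,k_3), S(h_1,k_4), S(h_2,k_4), S(k_3,k_4)) all reduce to 0 modulo the current basis, so we have a Gröbner basis.
Inter-reduce: drop elements whose leading term is divisible by another's, tail-reduce, and make monic.
Reduced Gröbner basis: {z^{3} - \tfrac{3}{2}y - z, xy + \tfrac{2}{3}z^{2} - \tfrac{2}{3}, xz + 1}.

The two bases agree; hence the ideals are identical.

Yes, the ideals are equal.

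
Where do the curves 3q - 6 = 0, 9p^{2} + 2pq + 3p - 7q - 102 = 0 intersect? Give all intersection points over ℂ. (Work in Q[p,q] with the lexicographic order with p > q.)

Compute a lex Gröbner basis by Buchberger's algorithm.
f_1 = 3q - 6, LT = q.
f_2 = 9p^{2} + 2pq + 3p - 7q - 102, LT = p^{2}.

The S-polynomials (S(f_1,f_2)) all reduce to 0 modulo the current basis, so we have a Gröbner basis.
Inter-reduce: drop elements whose leading term is divisible by another's, tail-reduce, and make monic.
Reduced Gröbner basis: {p^{2} + \tfrac{7}{9}p - \tfrac{116}{9}, q - 2}.

The lex basis is triangular: the last element involves only q. Solving q - 2 = 0 gives q ∈ {2}; substituting each value into the earlier elements determines the remaining variables.
  q = 2: the earlier basis element becomes p^{2} + \tfrac{7}{9}p - \tfrac{116}{9} = 0, giving p = -4, 29/9 — points (-4, 2), (29/9, 2).
Substituting each solution back into the original system confirms all equations vanish.

{(-4, 2), (29/9, 2)}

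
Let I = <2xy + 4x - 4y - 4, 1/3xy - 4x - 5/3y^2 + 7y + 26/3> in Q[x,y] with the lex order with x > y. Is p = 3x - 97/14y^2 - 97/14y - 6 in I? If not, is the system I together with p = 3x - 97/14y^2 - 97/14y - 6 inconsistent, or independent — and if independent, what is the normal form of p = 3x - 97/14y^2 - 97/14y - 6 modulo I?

Adjoining 3x - 97/14y^2 - 97/14y - 6 makes the ideal the whole ring: the system is inconsistent.

First compute the reduced Gröbner basis of I by Buchberger's algorithm.
f_1 = 2xy + 4x - 4y - 4, LT = xy.
f_2 = 1/3xy - 4x - 5/3y^2 + 7y + 26/3, LT = xy.

S(f_1,f_2): lcm = xy. S = 14x + 5y^2 - 23y - 28.
  reduce S modulo (f_1, f_2):
  remainder 14x + 5y^2 - 23y - 28 ≠ 0; add h_3 = 14x + 5y^2 - 23y - 28 to the basis.

S(f_1,h_3): lcm = xy. S = 2x - 5/14y^3 + 23/14y^2 - 2.
  reduce S modulo (f_1, f_2, h_3):
  remainder -5/14y^3 + 13/14y^2 + 23/7y + 2 ≠ 0; add h_4 = -5/14y^3 + 13/14y^2 + 23/7y + 2 to the basis.

The other S-polynomials (S(f_2,h_3), S(f_1,h_4), S(f_2,h_4), S(h_3,h_4)) all reduce to 0 modulo the current basis, so we have a Gröbner basis.
Inter-reduce: drop elements whose leading term is divisible by another's, tail-reduce, and make monic.
Reduced Gröbner basis: {x + 5/14y^2 - 23/14y - 2, y^3 - 13/5y^2 - 46/5y - 28/5}.
Label its elements g_1 = x + 5/14y^2 - 23/14y - 2, g_2 = y^3 - 13/5y^2 - 46/5y - 28/5.

Reduce p = 3x - 97/14y^2 - 97/14y - 6 modulo G:
  leading term x: subtract (3)·g_1 from 3x - 97/14y^2 - 97/14y - 6 → -8y^2 - 2y
  leading term y^2: no divisor's leading term divides it; move -8y^2 to the remainder.
  leading term y: no divisor's leading term divides it; move -2y to the remainder.
  normal form = -8y^2 - 2y.
The normal form is nonzero, so p ∉ I. Since p minus its normal form lies in I, I + (p) = I + (r) where r = -8y^2 - 2y; decide whether this ideal is the whole ring.
Run Buchberger on G together with r (pairs among the g_i already reduce to 0 since G is a Gröbner basis):
g_1 = x + 5/14y^2 - 23/14y - 2, LT = x.
g_2 = y^3 - 13/5y^2 - 46/5y - 28/5, LT = y^3.
r = -8y^2 - 2y, LT = y^2.

S(g_2,r): lcm = y^3. S = -57/20y^2 - 46/5y - 28/5.
  reduce S modulo (g_1, g_2, r):
  remainder -679/80y - 28/5 ≠ 0; add m_4 = -679/80y - 28/5 to the basis.

S(g_2,m_4): lcm = y^3. S = -1581/485y^2 - 46/5y - 28/5.
  reduce S modulo (g_1, g_2, r, m_4):
  remainder -636/9409 ≠ 0; add m_5 = -636/9409 to the basis.

The other S-polynomials (S(g_1,g_2), S(g_1,r), S(g_1,m_4), S(r,m_4), S(g_1,m_5), S(g_2,m_5), S(r,m_5), S(m_4,m_5)) all reduce to 0 modulo the current basis, so we have a Gröbner basis.
Inter-reduce: drop elements whose leading term is divisible by another's, tail-reduce, and make monic.
Reduced Gröbner basis: {1}.
The reduced Gröbner basis of I + (p) is {1}: the ideal is the whole ring, so the enlarged system has no common solution — adjoining p is inconsistent.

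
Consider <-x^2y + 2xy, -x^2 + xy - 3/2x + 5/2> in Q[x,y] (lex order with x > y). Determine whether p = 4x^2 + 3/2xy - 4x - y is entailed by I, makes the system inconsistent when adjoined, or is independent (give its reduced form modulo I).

First compute the reduced Gröbner basis of I by Buchberger's algorithm.
f_1 = -x^2y + 2xy, LT = x^2y.
f_2 = -x^2 + xy - 3/2x + 5/2, LT = x^2.

S(f_1,f_2): lcm = x^2y. S = xy^2 - 7/2xy + 5/2y.
  leading term xy^2: no divisor's leading term divides it; move xy^2 to the remainder.
  leading term xy: no divisor's leading term divides it; move -7/2xy to the remainder.
  leading term y: no divisor's leading term divides it; move 5/2y to the remainder.
  remainder xy^2 - 7/2xy + 5/2y ≠ 0; add h_3 = xy^2 - 7/2xy + 5/2y to the basis.

S(f_1,h_3): lcm = x^2y^2. S = 7/2x^2y - 2xy^2 - 5/2xy.
  leading term x^2y: subtract (-7/2)·f_1 from 7/2x^2y - 2xy^2 - 5/2xy → -2xy^2 + 9/2xy
  leading term xy^2: subtract (-2)·h_3 from -2xy^2 + 9/2xy → -5/2xy + 5y
  leading term xy: no divisor's leading term divides it; move -5/2xy to the remainder.
  leading term y: no divisor's leading term divides it; move 5y to the remainder.
  remainder -5/2xy + 5y ≠ 0; add h_4 = -5/2xy + 5y to the basis.

S(h_3,h_4): lcm = xy^2. S = -7/2xy + 2y^2 + 5/2y.
  leading term xy: subtract (7/5)·h_4 from -7/2xy + 2y^2 + 5/2y → 2y^2 - 9/2y
  leading term y^2: no divisor's leading term divides it; move 2y^2 to the remainder.
  leading term y: no divisor's leading term divides it; move -9/2y to the remainder.
  remainder 2y^2 - 9/2y ≠ 0; add h_5 = 2y^2 - 9/2y to the basis.

The other S-polynomials (S(f_2,h_3), S(f_1,h_4), S(f_2,h_4), S(f_1,h_5), S(f_2,h_5), S(h_3,h_5), S(h_4,h_5)) all reduce to 0 modulo the current basis, so we have a Gröbner basis.
Inter-reduce: drop elements whose leading term is divisible by another's, tail-reduce, and make monic.
Reduced Gröbner basis: {x^2 + 3/2x - 2y - 5/2, xy - 2y, y^2 - 9/4y}.
Label its elements g_1 = x^2 + 3/2x - 2y - 5/2, g_2 = xy - 2y, g_3 = y^2 - 9/4y.

Reduce p = 4x^2 + 3/2xy - 4x - y modulo G:
  leading term x^2: subtract (4)·g_1 from 4x^2 + 3/2xy - 4x - y → 3/2xy - 10x + 7y + 10
  leading term xy: subtract (3/2)·g_2 from 3/2xy - 10x + 7y + 10 → -10x + 10y + 10
  leading term x: no divisor's leading term divides it; move -10x to the remainder.
  leading term y: no divisor's leading term divides it; move 10y to the remainder.
  leading term 1: no divisor's leading term divides it; move 10 to the remainder.
  normal form = -10x + 10y + 10.
The normal form is nonzero, so p ∉ I. Since p minus its normal form lies in I, I + (p) = I + (r) where r = -10x + 10y + 10; decide whether this ideal is the whole ring.
Run Buchberger on G together with r (pairs among the g_i already reduce to 0 since G is a Gröbner basis):
g_1 = x^2 + 3/2x - 2y - 5/2, LT = x^2.
g_2 = xy - 2y, LT = xy.
g_3 = y^2 - 9/4y, LT = y^2.
r = -10x + 10y + 10, LT = x.

S(g_1,r): lcm = x^2. S = xy + 5/2x - 2y - 5/2.
  leading term xy: subtract (1)·g_2 from xy + 5/2x - 2y - 5/2 → 5/2x - 5/2
  leading term x: subtract (-1/4)·r from 5/2x - 5/2 → 5/2y
  leading term y: no divisor's leading term divides it; move 5/2y to the remainder.
  remainder 5/2y ≠ 0; add m_5 = 5/2y to the basis.

The other S-polynomials (S(g_1,g_2), S(g_1,g_3), S(g_2,g_3), S(g_2,r), S(g_3,r), S(g_1,m_5), S(g_2,m_5), S(g_3,m_5), S(r,m_5)) all reduce to 0 modulo the current basis, so we have a Gröbner basis.
Inter-reduce: drop elements whose leading term is divisible by another's, tail-reduce, and make monic.
Reduced Gröbner basis: {x - 1, y}.
The reduced Gröbner basis of I + (p) is {x - 1, y} ≠ {1}, a proper ideal, so the enlarged system stays consistent: p is independent of I, with normal form -10x + 10y + 10.

4x^2 + 3/2xy - 4x - y is independent of I; its normal form modulo I is -10x + 10y + 10.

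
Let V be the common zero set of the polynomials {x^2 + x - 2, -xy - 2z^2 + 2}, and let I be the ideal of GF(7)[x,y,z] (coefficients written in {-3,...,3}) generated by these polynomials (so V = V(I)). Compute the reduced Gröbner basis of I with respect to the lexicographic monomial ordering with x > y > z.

G = {x^2 + x - 2, xy + 2z^2 - 2, xz^2 - x + y + z^2 - 1, y^2 + yz^2 - y - 2z^4 - 3z^2 - 2}

Buchberger's algorithm terminates because the ascending chain of leading-term ideals stabilizes.

f_1 = x^2 + x - 2, LT = x^2.
f_2 = -xy - 2z^2 + 2, LT = xy.

S(f_1,f_2): lcm = x^2y. S = xy - 2xz^2 + 2x - 2y.
  reduce S modulo (f_1, f_2):
  remainder -2xz^2 + 2x - 2y - 2z^2 + 2 ≠ 0; add g_3 = -2xz^2 + 2x - 2y - 2z^2 + 2 to the basis.

S(f_2,g_3): lcm = xyz^2. S = xy - y^2 - yz^2 + y + 2z^4 - 2z^2.
  reduce S modulo (f_1, f_2, g_3):
  remainder -y^2 - yz^2 + y + 2z^4 + 3z^2 + 2 ≠ 0; add g_4 = -y^2 - yz^2 + y + 2z^4 + 3z^2 + 2 to the basis.

The other S-polynomials (S(f_1,g_3), S(f_1,g_4), S(f_2,g_4), S(g_3,g_4)) all reduce to 0 modulo the current basis, so we have a Gröbner basis.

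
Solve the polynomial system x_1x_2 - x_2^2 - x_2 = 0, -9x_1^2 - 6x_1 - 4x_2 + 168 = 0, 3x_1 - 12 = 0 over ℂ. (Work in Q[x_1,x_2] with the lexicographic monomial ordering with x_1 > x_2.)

Compute a lex Gröbner basis by Buchberger's algorithm.
f_1 = x_1x_2 - x_2^2 - x_2, LT = x_1x_2.
f_2 = -9x_1^2 - 6x_1 - 4x_2 + 168, LT = x_1^2.
f_3 = 3x_1 - 12, LT = x_1.

S(f_1,f_2): lcm = x_1^2x_2. S = -x_1x_2^2 - 5/3x_1x_2 - 4/9x_2^2 + 56/3x_2.
  reduce S modulo (f_1, f_2, f_3):
  remainder -x_2^3 - 28/9x_2^2 + 17x_2 ≠ 0; add h_4 = -x_2^3 - 28/9x_2^2 + 17x_2 to the basis.

S(f_1,f_3): lcm = x_1x_2. S = -x_2^2 + 3x_2.
  reduce S modulo (f_1, f_2, f_3, h_4):
  remainder -x_2^2 + 3x_2 ≠ 0; add h_5 = -x_2^2 + 3x_2 to the basis.

S(f_2,f_3): lcm = x_1^2. S = 14/3x_1 + 4/9x_2 - 56/3.
  reduce S modulo (f_1, f_2, f_3, h_4, h_5):
  remainder 4/9x_2 ≠ 0; add h_6 = 4/9x_2 to the basis.

The other S-polynomials (S(f_1,h_4), S(f_2,h_4), S(f_3,h_4), S(f_1,h_5), S(f_2,h_5), S(f_3,h_5), S(h_4,h_5), S(f_1,h_6), S(f_2,h_6), S(f_3,h_6), S(h_4,h_6), S(h_5,h_6)) all reduce to 0 modulo the current basis, so we have a Gröbner basis.
Inter-reduce: drop elements whose leading term is divisible by another's, tail-reduce, and make monic.
Reduced Gröbner basis: {x_1 - 4, x_2}.

From the last basis element, x_2 = 0, so x_2 takes values in {0}. Each choice, substituted upward through the basis, yields the corresponding point(s) of the solution set.
  x_2 = 0: the earlier basis element becomes x_1 - 4 = 0, giving x_1 = 4 — point (4, 0).

{(4, 0)}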